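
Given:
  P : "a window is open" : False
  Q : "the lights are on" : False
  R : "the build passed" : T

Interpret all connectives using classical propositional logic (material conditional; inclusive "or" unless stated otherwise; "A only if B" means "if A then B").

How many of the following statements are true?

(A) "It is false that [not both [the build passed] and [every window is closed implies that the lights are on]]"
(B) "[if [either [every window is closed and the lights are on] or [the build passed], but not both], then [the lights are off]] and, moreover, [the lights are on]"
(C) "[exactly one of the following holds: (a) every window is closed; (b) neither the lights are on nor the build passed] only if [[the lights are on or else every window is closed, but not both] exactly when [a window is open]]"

0

(A): This is ~(R nand (~P -> Q)).

~P = ~F = T
~P -> Q = T -> F = F
R nand (~P -> Q) = T nand F = T
~(R nand (~P -> Q)) = ~T = F
Hence (A) is false.

(B): Parsed as (((~P & Q) xor R) -> ~Q) & Q

~P = ~F = T
~P & Q = T & F = F
(~P & Q) xor R = F xor T = T
~Q = ~F = T
((~P & Q) xor R) -> ~Q = T -> T = T
(((~P & Q) xor R) -> ~Q) & Q = T & F = F
Hence (B) is false.

(C): Formalization: (~P xor (Q nor R)) -> ((Q xor ~P) <-> P)

~P = ~F = T
Q nor R = F nor T = F
~P xor (Q nor R) = T xor F = T
~P = ~F = T
Q xor ~P = F xor T = T
(Q xor ~P) <-> P = T <-> F = F
(~P xor (Q nor R)) -> ((Q xor ~P) <-> P) = T -> F = F
Thus (C) is false.

Count: 0.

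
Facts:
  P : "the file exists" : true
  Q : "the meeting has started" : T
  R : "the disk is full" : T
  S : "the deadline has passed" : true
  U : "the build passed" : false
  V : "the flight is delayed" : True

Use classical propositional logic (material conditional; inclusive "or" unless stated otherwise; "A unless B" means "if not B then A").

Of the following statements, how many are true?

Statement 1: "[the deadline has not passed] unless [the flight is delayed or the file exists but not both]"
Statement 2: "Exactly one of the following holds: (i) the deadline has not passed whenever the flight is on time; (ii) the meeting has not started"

1

Statement 1: This is ¬S ∨ (V ⊕ P).

¬S = ¬T = F
V ⊕ P = T ⊕ T = F
¬S ∨ (V ⊕ P) = F ∨ F = F
Thus Statement 1 is false.

Statement 2: Parsed as (¬V → ¬S) ⊕ ¬Q

¬V = ¬T = F
¬S = ¬T = F
¬V → ¬S = F → F = T
¬Q = ¬T = F
(¬V → ¬S) ⊕ ¬Q = T ⊕ F = T
So Statement 2 is true.

1 of the 2 statements is true.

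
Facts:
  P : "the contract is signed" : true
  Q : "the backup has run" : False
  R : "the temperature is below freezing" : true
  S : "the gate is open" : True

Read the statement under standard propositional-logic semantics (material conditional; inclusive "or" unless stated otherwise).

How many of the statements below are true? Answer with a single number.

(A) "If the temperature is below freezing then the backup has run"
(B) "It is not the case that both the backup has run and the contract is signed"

1

(A): Parsed as R -> Q

R -> Q = True -> False = False
So (A) is false.

(B): In symbols: Q nand P

Q nand P = False nand True = True
So (B) is true.

1 of the 2 statements is true.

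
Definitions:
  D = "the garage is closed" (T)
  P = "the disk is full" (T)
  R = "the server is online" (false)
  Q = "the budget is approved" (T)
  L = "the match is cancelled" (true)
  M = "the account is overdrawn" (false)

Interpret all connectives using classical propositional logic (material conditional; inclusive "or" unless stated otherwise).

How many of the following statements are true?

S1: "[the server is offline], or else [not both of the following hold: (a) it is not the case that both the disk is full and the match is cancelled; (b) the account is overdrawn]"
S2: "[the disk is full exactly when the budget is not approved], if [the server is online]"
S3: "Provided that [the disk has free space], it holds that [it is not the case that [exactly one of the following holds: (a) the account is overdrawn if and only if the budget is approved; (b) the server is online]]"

S1: Formalization: not R or ((P nand L) nand M)

not R = not False = True
P nand L = True nand True = False
(P nand L) nand M = False nand False = True
not R or ((P nand L) nand M) = True or True = True
So S1 is true.

S2: This is R -> (P iff not Q).

not Q = not True = False
P iff not Q = True iff False = False
R -> (P iff not Q) = False -> False = True
Thus S2 is true.

S3: Formalization: not P -> not ((M iff Q) xor R)

not P = not True = False
M iff Q = False iff True = False
(M iff Q) xor R = False xor False = False
not ((M iff Q) xor R) = not False = True
not P -> not ((M iff Q) xor R) = False -> True = True
Thus S3 is true.

Count: 3.

3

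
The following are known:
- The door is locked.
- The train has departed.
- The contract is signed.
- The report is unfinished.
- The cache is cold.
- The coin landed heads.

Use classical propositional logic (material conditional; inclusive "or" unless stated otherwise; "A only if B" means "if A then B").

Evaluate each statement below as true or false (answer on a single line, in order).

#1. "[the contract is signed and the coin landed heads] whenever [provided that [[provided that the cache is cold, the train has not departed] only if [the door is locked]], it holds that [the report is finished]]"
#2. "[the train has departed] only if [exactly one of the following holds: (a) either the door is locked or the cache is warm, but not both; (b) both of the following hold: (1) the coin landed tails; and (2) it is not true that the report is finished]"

Let P = "the cache is warm" (F), G = "the train has departed" (T), R = "the door is locked" (T), U = "the report is finished" (F), D = "the contract is signed" (T), H = "the coin landed heads" (T).

#1: In symbols: (((~P -> ~G) -> R) -> U) -> (D & H)

~P = ~F = T
~G = ~T = F
~P -> ~G = T -> F = F
(~P -> ~G) -> R = F -> T = T
((~P -> ~G) -> R) -> U = T -> F = F
D & H = T & T = T
(((~P -> ~G) -> R) -> U) -> (D & H) = F -> T = T
Thus #1 is true.

#2: In symbols: G -> ((R xor P) xor (~H & ~U))

R xor P = T xor F = T
~H = ~T = F
~U = ~F = T
~H & ~U = F & T = F
(R xor P) xor (~H & ~U) = T xor F = T
G -> ((R xor P) xor (~H & ~U)) = T -> T = T
Thus #2 is true.

#1 T; #2 T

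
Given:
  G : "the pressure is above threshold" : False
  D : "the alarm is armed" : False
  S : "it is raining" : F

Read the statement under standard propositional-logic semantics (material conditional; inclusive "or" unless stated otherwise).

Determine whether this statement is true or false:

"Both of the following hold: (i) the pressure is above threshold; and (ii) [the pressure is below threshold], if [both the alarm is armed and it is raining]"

Values: G=F, D=F, S=F.
Formalization: G & ((D & S) -> ~G)

D & S = F & F = F
~G = ~F = T
(D & S) -> ~G = F -> T = T
G & ((D & S) -> ~G) = F & T = F

false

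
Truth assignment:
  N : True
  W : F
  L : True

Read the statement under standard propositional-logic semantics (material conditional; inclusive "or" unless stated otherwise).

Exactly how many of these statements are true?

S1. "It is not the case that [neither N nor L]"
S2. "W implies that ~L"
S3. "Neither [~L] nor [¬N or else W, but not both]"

3

S1: In symbols: ¬(N ↓ L)

N ↓ L = T ↓ T = F
¬(N ↓ L) = ¬F = T
So S1 is true.

S2: This is W → ¬L.

¬L = ¬T = F
W → ¬L = F → F = T
Hence S2 is true.

S3: This is ¬L ↓ (¬N ⊕ W).

¬L = ¬T = F
¬N = ¬T = F
¬N ⊕ W = F ⊕ F = F
¬L ↓ (¬N ⊕ W) = F ↓ F = T
Hence S3 is true.

3 of the 3 statements are true (S1, S2, S3).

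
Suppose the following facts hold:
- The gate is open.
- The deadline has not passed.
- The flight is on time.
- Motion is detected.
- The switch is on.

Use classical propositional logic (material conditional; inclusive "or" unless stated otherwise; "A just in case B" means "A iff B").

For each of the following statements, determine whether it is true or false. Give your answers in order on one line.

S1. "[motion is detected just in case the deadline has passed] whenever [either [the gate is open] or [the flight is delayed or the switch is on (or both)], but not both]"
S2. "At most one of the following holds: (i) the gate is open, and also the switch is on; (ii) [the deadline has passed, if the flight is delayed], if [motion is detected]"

S1 T / S2 F

Let W = "the gate is open" (T), V = "the flight is delayed" (F), H = "the switch is on" (T), M = "motion is detected" (T), L = "the deadline has passed" (F).

S1: This is (W ⊕ (V ∨ H)) → (M ↔ L).

V ∨ H = F ∨ T = T
W ⊕ (V ∨ H) = T ⊕ T = F
M ↔ L = T ↔ F = F
(W ⊕ (V ∨ H)) → (M ↔ L) = F → F = T
Hence S1 is true.

S2: Formalization: (W ∧ H) ↑ (M → (V → L))

W ∧ H = T ∧ T = T
V → L = F → F = T
M → (V → L) = T → T = T
(W ∧ H) ↑ (M → (V → L)) = T ↑ T = F
So S2 is false.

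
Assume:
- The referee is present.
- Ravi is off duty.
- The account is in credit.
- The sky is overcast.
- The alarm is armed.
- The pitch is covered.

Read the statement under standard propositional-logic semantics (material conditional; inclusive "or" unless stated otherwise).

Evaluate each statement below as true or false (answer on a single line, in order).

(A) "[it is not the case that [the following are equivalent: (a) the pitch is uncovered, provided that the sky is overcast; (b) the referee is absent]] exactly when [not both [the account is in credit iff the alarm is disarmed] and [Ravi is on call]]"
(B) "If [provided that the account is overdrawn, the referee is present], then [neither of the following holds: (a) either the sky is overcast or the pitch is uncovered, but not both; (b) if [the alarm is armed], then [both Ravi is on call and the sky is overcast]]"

Let G = "the sky is overcast" (True), D = "the pitch is covered" (True), S = "the referee is present" (True), U = "the account is overdrawn" (False), W = "the alarm is armed" (True), R = "Ravi is on call" (False).

(A): In symbols: not ((G -> not D) iff not S) iff ((not U iff not W) nand R)

not D = not True = False
G -> not D = True -> False = False
not S = not True = False
(G -> not D) iff not S = False iff False = True
not ((G -> not D) iff not S) = not True = False
not U = not False = True
not W = not True = False
not U iff not W = True iff False = False
(not U iff not W) nand R = False nand False = True
not ((G -> not D) iff not S) iff ((not U iff not W) nand R) = False iff True = False
Thus (A) is false.

(B): In symbols: (U -> S) -> ((G xor not D) nor (W -> (R and G)))

U -> S = False -> True = True
not D = not True = False
G xor not D = True xor False = True
R and G = False and True = False
W -> (R and G) = True -> False = False
(G xor not D) nor (W -> (R and G)) = True nor False = False
(U -> S) -> ((G xor not D) nor (W -> (R and G))) = True -> False = False
Thus (B) is false.

(A) false; (B) false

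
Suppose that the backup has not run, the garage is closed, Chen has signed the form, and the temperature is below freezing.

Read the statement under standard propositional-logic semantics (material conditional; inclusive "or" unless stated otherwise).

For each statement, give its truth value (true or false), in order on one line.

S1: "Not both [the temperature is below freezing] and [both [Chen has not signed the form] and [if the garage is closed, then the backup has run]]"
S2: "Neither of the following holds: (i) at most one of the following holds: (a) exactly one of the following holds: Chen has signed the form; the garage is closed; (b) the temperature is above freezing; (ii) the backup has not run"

Let G = "the temperature is below freezing" (T), N = "Chen has signed the form" (T), W = "the garage is closed" (T), U = "the backup has run" (F).

S1: Parsed as G nand (~N & (W -> U))

~N = ~T = F
W -> U = T -> F = F
~N & (W -> U) = F & F = F
G nand (~N & (W -> U)) = T nand F = T
Thus S1 is true.

S2: In symbols: ((N xor W) nand ~G) nor ~U

N xor W = T xor T = F
~G = ~T = F
(N xor W) nand ~G = F nand F = T
~U = ~F = T
((N xor W) nand ~G) nor ~U = T nor T = F
So S2 is false.

S1 T; S2 F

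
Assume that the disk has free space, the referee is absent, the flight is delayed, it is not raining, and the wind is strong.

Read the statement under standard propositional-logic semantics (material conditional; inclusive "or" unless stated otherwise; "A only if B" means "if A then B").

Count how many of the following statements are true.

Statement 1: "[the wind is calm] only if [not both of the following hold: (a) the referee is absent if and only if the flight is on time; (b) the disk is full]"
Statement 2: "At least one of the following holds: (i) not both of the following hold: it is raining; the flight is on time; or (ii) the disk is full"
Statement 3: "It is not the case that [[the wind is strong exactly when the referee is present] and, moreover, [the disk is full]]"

Let U = "the wind is strong" (T), Q = "the referee is present" (F), R = "the flight is delayed" (T), P = "the disk is full" (F), S = "it is raining" (F).

Statement 1: Formalization: ¬U → ((¬Q ↔ ¬R) ↑ P)

¬U = ¬T = F
¬Q = ¬F = T
¬R = ¬T = F
¬Q ↔ ¬R = T ↔ F = F
(¬Q ↔ ¬R) ↑ P = F ↑ F = T
¬U → ((¬Q ↔ ¬R) ↑ P) = F → T = T
Hence Statement 1 is true.

Statement 2: This is (S ↑ ¬R) ∨ P.

¬R = ¬T = F
S ↑ ¬R = F ↑ F = T
(S ↑ ¬R) ∨ P = T ∨ F = T
So Statement 2 is true.

Statement 3: Formalization: ¬((U ↔ Q) ∧ P)

U ↔ Q = T ↔ F = F
(U ↔ Q) ∧ P = F ∧ F = F
¬((U ↔ Q) ∧ P) = ¬F = T
Thus Statement 3 is true.

Count: 3.

3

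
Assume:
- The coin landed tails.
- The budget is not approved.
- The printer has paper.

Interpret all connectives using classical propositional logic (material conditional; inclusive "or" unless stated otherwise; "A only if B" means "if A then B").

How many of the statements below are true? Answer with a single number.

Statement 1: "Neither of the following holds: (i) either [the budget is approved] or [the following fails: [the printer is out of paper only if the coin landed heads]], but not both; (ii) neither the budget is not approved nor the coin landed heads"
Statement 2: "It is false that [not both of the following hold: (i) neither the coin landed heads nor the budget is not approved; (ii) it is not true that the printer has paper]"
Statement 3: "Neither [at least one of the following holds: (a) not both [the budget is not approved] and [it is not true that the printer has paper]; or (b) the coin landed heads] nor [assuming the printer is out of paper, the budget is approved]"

1

Let Q = "the budget is approved" (False), R = "the printer has paper" (True), P = "the coin landed heads" (False).

Statement 1: Parsed as (Q xor not (not R -> P)) nor (not Q nor P)

not R = not True = False
not R -> P = False -> False = True
not (not R -> P) = not True = False
Q xor not (not R -> P) = False xor False = False
not Q = not False = True
not Q nor P = True nor False = False
(Q xor not (not R -> P)) nor (not Q nor P) = False nor False = True
Hence Statement 1 is true.

Statement 2: Formalization: not ((P nor not Q) nand not R)

not Q = not False = True
P nor not Q = False nor True = False
not R = not True = False
(P nor not Q) nand not R = False nand False = True
not ((P nor not Q) nand not R) = not True = False
Hence Statement 2 is false.

Statement 3: Formalization: ((not Q nand not R) or P) nor (not R -> Q)

not Q = not False = True
not R = not True = False
not Q nand not R = True nand False = True
(not Q nand not R) or P = True or False = True
not R = not True = False
not R -> Q = False -> False = True
((not Q nand not R) or P) nor (not R -> Q) = True nor True = False
So Statement 3 is false.

True statements: 1.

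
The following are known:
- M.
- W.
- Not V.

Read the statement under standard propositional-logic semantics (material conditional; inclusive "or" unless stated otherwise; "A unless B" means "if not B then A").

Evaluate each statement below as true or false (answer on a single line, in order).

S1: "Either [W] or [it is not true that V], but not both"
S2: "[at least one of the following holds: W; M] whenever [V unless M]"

S1: Formalization: W xor ~V

~V = ~F = T
W xor ~V = T xor T = F
Thus S1 is false.

S2: Formalization: (V | M) -> (W | M)

V | M = F | T = T
W | M = T | T = T
(V | M) -> (W | M) = T -> T = T
So S2 is true.

S1 false, S2 true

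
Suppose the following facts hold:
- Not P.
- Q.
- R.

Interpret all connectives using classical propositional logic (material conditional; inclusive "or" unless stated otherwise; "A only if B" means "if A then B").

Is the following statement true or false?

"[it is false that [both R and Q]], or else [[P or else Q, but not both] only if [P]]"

false

Parsed as ¬(R ∧ Q) ∨ ((P ⊕ Q) → P)

R ∧ Q = T ∧ T = T
¬(R ∧ Q) = ¬T = F
P ⊕ Q = F ⊕ T = T
(P ⊕ Q) → P = T → F = F
¬(R ∧ Q) ∨ ((P ⊕ Q) → P) = F ∨ F = F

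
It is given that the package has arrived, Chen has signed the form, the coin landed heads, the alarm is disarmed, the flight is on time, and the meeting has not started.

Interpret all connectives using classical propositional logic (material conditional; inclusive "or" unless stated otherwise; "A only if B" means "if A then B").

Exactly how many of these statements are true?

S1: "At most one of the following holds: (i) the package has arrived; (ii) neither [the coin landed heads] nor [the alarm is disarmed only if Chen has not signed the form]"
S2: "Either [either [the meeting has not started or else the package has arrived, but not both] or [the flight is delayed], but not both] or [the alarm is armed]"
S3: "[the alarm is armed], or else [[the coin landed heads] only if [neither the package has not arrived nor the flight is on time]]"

1

Let N = "the package has arrived" (T), W = "the coin landed heads" (T), G = "the alarm is armed" (F), P = "Chen has signed the form" (T), U = "the meeting has started" (F), L = "the flight is delayed" (F).

S1: This is N nand (W nor (~G -> ~P)).

~G = ~F = T
~P = ~T = F
~G -> ~P = T -> F = F
W nor (~G -> ~P) = T nor F = F
N nand (W nor (~G -> ~P)) = T nand F = T
So S1 is true.

S2: Parsed as ((~U xor N) xor L) | G

~U = ~F = T
~U xor N = T xor T = F
(~U xor N) xor L = F xor F = F
((~U xor N) xor L) | G = F | F = F
Hence S2 is false.

S3: Parsed as G | (W -> (~N nor ~L))

~N = ~T = F
~L = ~F = T
~N nor ~L = F nor T = F
W -> (~N nor ~L) = T -> F = F
G | (W -> (~N nor ~L)) = F | F = F
Hence S3 is false.

True statements: 1 (S1).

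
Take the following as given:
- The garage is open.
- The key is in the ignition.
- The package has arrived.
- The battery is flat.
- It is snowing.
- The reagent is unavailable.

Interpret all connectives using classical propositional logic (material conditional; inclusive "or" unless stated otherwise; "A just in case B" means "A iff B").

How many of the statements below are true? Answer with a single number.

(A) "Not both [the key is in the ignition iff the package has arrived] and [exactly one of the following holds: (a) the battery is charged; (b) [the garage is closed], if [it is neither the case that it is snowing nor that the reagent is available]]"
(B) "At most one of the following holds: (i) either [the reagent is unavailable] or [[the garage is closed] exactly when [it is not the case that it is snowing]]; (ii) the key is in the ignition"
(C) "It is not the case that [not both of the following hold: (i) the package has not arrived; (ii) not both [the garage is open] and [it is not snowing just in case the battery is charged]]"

Let Q = "the key is in the ignition" (T), R = "the package has arrived" (T), S = "the battery is charged" (F), U = "it is snowing" (T), V = "the reagent is available" (F), P = "the garage is closed" (F).

(A): Parsed as (Q <-> R) nand (S xor ((U nor V) -> P))

Q <-> R = T <-> T = T
U nor V = T nor F = F
(U nor V) -> P = F -> F = T
S xor ((U nor V) -> P) = F xor T = T
(Q <-> R) nand (S xor ((U nor V) -> P)) = T nand T = F
Thus (A) is false.

(B): This is (~V | (P <-> ~U)) nand Q.

~V = ~F = T
~U = ~T = F
P <-> ~U = F <-> F = T
~V | (P <-> ~U) = T | T = T
(~V | (P <-> ~U)) nand Q = T nand T = F
So (B) is false.

(C): Formalization: ~(~R nand (~P nand (~U <-> S)))

~R = ~T = F
~P = ~F = T
~U = ~T = F
~U <-> S = F <-> F = T
~P nand (~U <-> S) = T nand T = F
~R nand (~P nand (~U <-> S)) = F nand F = T
~(~R nand (~P nand (~U <-> S))) = ~T = F
Thus (C) is false.

True statements: 0 (none).

0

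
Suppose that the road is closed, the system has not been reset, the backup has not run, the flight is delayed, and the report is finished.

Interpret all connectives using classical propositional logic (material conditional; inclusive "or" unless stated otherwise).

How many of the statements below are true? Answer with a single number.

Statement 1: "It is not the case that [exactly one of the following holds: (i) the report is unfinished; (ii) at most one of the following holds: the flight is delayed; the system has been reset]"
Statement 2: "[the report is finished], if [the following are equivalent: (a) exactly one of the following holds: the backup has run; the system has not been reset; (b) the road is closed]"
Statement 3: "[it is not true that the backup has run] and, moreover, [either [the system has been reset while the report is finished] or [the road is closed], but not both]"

Let W = "the report is finished" (T), V = "the flight is delayed" (T), R = "the system has been reset" (F), K = "the backup has run" (F), G = "the road is closed" (T).

Statement 1: Parsed as ~(~W xor (V nand R))

~W = ~T = F
V nand R = T nand F = T
~W xor (V nand R) = F xor T = T
~(~W xor (V nand R)) = ~T = F
Hence Statement 1 is false.

Statement 2: This is ((K xor ~R) <-> G) -> W.

~R = ~F = T
K xor ~R = F xor T = T
(K xor ~R) <-> G = T <-> T = T
((K xor ~R) <-> G) -> W = T -> T = T
Thus Statement 2 is true.

Statement 3: In symbols: ~K & ((R & W) xor G)

~K = ~F = T
R & W = F & T = F
(R & W) xor G = F xor T = T
~K & ((R & W) xor G) = T & T = T
Thus Statement 3 is true.

Count: 2.

2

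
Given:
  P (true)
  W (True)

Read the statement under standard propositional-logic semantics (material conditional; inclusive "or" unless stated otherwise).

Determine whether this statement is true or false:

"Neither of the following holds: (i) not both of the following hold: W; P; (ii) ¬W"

True

This is (W nand P) nor not W.

W nand P = True nand True = False
not W = not True = False
(W nand P) nor not W = False nor False = True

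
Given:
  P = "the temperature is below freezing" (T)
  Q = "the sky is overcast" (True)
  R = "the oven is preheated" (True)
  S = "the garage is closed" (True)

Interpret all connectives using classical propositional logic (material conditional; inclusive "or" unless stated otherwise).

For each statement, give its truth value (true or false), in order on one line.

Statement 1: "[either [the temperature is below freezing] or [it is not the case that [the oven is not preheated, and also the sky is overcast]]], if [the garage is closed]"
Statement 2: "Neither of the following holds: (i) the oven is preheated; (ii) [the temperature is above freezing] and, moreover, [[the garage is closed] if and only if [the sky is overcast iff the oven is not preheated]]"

Statement 1 True / Statement 2 False

Statement 1: This is S -> (P or not (not R and Q)).

not R = not True = False
not R and Q = False and True = False
not (not R and Q) = not False = True
P or not (not R and Q) = True or True = True
S -> (P or not (not R and Q)) = True -> True = True
Hence Statement 1 is true.

Statement 2: Parsed as R nor (not P and (S iff (Q iff not R)))

not P = not True = False
not R = not True = False
Q iff not R = True iff False = False
S iff (Q iff not R) = True iff False = False
not P and (S iff (Q iff not R)) = False and False = False
R nor (not P and (S iff (Q iff not R))) = True nor False = False
Hence Statement 2 is false.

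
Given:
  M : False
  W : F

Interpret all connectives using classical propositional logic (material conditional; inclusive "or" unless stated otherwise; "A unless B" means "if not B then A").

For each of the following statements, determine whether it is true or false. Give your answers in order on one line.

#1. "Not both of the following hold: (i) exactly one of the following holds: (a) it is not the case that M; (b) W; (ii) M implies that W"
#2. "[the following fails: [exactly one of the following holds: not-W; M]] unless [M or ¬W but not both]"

#1 False / #2 True

#1: This is (~M xor W) nand (M -> W).

~M = ~F = T
~M xor W = T xor F = T
M -> W = F -> F = T
(~M xor W) nand (M -> W) = T nand T = F
So #1 is false.

#2: This is ~(~W xor M) | (M xor ~W).

~W = ~F = T
~W xor M = T xor F = T
~(~W xor M) = ~T = F
~W = ~F = T
M xor ~W = F xor T = T
~(~W xor M) | (M xor ~W) = F | T = T
So #2 is true.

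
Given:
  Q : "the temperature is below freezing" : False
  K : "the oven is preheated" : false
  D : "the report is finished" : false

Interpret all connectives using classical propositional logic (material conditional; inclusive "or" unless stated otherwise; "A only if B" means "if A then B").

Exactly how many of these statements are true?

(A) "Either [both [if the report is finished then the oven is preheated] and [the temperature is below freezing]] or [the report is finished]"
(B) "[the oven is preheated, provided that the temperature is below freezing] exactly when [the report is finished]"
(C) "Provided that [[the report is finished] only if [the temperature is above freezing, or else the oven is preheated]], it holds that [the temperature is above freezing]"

1

(A): In symbols: ((D -> K) and Q) or D

D -> K = False -> False = True
(D -> K) and Q = True and False = False
((D -> K) and Q) or D = False or False = False
Hence (A) is false.

(B): Formalization: (Q -> K) iff D

Q -> K = False -> False = True
(Q -> K) iff D = True iff False = False
So (B) is false.

(C): Parsed as (D -> (not Q or K)) -> not Q

not Q = not False = True
not Q or K = True or False = True
D -> (not Q or K) = False -> True = True
not Q = not False = True
(D -> (not Q or K)) -> not Q = True -> True = True
Hence (C) is true.

1 of the 3 statements is true.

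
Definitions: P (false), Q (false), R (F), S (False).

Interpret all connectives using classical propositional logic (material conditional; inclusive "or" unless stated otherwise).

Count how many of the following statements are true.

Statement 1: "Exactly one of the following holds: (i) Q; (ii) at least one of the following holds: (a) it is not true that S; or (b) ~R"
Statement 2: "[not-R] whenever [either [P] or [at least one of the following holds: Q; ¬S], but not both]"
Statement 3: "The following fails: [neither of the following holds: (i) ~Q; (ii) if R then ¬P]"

Statement 1: In symbols: Q xor (not S or not R)

not S = not False = True
not R = not False = True
not S or not R = True or True = True
Q xor (not S or not R) = False xor True = True
So Statement 1 is true.

Statement 2: Parsed as (P xor (Q or not S)) -> not R

not S = not False = True
Q or not S = False or True = True
P xor (Q or not S) = False xor True = True
not R = not False = True
(P xor (Q or not S)) -> not R = True -> True = True
Thus Statement 2 is true.

Statement 3: Formalization: not (not Q nor (R -> not P))

not Q = not False = True
not P = not False = True
R -> not P = False -> True = True
not Q nor (R -> not P) = True nor True = False
not (not Q nor (R -> not P)) = not False = True
Hence Statement 3 is true.

3 of the 3 statements are true.

3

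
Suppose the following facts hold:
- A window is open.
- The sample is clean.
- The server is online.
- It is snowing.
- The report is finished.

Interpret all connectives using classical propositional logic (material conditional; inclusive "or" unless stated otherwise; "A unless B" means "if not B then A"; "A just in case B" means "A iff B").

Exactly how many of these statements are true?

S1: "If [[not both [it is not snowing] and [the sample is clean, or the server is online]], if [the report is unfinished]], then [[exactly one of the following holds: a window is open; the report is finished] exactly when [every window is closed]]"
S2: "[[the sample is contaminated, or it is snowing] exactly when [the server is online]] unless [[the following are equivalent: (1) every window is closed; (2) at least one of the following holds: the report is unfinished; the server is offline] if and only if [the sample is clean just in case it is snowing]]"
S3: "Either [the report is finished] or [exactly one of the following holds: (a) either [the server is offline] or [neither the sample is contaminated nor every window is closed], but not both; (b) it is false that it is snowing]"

3

Let U = "the report is finished" (T), S = "it is snowing" (T), Q = "the sample is contaminated" (F), R = "the server is online" (T), P = "a window is open" (T).

S1: Parsed as (~U -> (~S nand (~Q | R))) -> ((P xor U) <-> ~P)

~U = ~T = F
~S = ~T = F
~Q = ~F = T
~Q | R = T | T = T
~S nand (~Q | R) = F nand T = T
~U -> (~S nand (~Q | R)) = F -> T = T
P xor U = T xor T = F
~P = ~T = F
(P xor U) <-> ~P = F <-> F = T
(~U -> (~S nand (~Q | R))) -> ((P xor U) <-> ~P) = T -> T = T
Hence S1 is true.

S2: Parsed as ((Q | S) <-> R) | ((~P <-> (~U | ~R)) <-> (~Q <-> S))

Q | S = F | T = T
(Q | S) <-> R = T <-> T = T
~P = ~T = F
~U = ~T = F
~R = ~T = F
~U | ~R = F | F = F
~P <-> (~U | ~R) = F <-> F = T
~Q = ~F = T
~Q <-> S = T <-> T = T
(~P <-> (~U | ~R)) <-> (~Q <-> S) = T <-> T = T
((Q | S) <-> R) | ((~P <-> (~U | ~R)) <-> (~Q <-> S)) = T | T = T
Hence S2 is true.

S3: Parsed as U | ((~R xor (Q nor ~P)) xor ~S)

~R = ~T = F
~P = ~T = F
Q nor ~P = F nor F = T
~R xor (Q nor ~P) = F xor T = T
~S = ~T = F
(~R xor (Q nor ~P)) xor ~S = T xor F = T
U | ((~R xor (Q nor ~P)) xor ~S) = T | T = T
So S3 is true.

True statements: 3.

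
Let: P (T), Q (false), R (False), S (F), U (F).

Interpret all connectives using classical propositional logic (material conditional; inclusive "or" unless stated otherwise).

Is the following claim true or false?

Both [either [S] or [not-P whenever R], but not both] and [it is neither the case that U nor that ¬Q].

Parsed as (S ⊕ (R → ¬P)) ∧ (U ↓ ¬Q)

¬P = ¬T = F
R → ¬P = F → F = T
S ⊕ (R → ¬P) = F ⊕ T = T
¬Q = ¬F = T
U ↓ ¬Q = F ↓ T = F
(S ⊕ (R → ¬P)) ∧ (U ↓ ¬Q) = T ∧ F = F

The statement is false.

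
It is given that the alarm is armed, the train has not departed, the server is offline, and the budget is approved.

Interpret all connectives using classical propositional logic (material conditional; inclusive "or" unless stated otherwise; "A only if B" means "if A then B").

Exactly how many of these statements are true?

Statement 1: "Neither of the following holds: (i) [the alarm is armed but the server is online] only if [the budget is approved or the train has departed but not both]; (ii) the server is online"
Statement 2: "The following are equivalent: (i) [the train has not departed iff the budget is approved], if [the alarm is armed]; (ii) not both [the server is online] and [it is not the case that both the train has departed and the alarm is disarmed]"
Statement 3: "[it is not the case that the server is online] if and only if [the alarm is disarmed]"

1

Let P = "the alarm is armed" (T), R = "the server is online" (F), S = "the budget is approved" (T), Q = "the train has departed" (F).

Statement 1: Parsed as ((P & R) -> (S xor Q)) nor R

P & R = T & F = F
S xor Q = T xor F = T
(P & R) -> (S xor Q) = F -> T = T
((P & R) -> (S xor Q)) nor R = T nor F = F
So Statement 1 is false.

Statement 2: Parsed as (P -> (~Q <-> S)) <-> (R nand (Q nand ~P))

~Q = ~F = T
~Q <-> S = T <-> T = T
P -> (~Q <-> S) = T -> T = T
~P = ~T = F
Q nand ~P = F nand F = T
R nand (Q nand ~P) = F nand T = T
(P -> (~Q <-> S)) <-> (R nand (Q nand ~P)) = T <-> T = T
Thus Statement 2 is true.

Statement 3: Formalization: ~R <-> ~P

~R = ~F = T
~P = ~T = F
~R <-> ~P = T <-> F = F
Hence Statement 3 is false.

Count: 1.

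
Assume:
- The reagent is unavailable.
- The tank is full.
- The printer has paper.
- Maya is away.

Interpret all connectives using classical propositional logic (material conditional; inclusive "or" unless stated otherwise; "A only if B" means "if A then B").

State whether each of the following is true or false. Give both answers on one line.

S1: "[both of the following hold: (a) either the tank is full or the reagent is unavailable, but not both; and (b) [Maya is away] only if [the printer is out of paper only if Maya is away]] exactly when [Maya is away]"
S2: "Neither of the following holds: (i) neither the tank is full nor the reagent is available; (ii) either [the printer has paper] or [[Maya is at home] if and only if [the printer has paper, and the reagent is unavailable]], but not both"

Let D = "the tank is full" (T), H = "the reagent is available" (F), W = "Maya is at home" (F), M = "the printer has paper" (T).

S1: This is ((D xor ~H) & (~W -> (~M -> ~W))) <-> ~W.

~H = ~F = T
D xor ~H = T xor T = F
~W = ~F = T
~M = ~T = F
~W = ~F = T
~M -> ~W = F -> T = T
~W -> (~M -> ~W) = T -> T = T
(D xor ~H) & (~W -> (~M -> ~W)) = F & T = F
~W = ~F = T
((D xor ~H) & (~W -> (~M -> ~W))) <-> ~W = F <-> T = F
Hence S1 is false.

S2: Parsed as (D nor H) nor (M xor (W <-> (M & ~H)))

D nor H = T nor F = F
~H = ~F = T
M & ~H = T & T = T
W <-> (M & ~H) = F <-> T = F
M xor (W <-> (M & ~H)) = T xor F = T
(D nor H) nor (M xor (W <-> (M & ~H))) = F nor T = F
Hence S2 is false.

S1 F; S2 F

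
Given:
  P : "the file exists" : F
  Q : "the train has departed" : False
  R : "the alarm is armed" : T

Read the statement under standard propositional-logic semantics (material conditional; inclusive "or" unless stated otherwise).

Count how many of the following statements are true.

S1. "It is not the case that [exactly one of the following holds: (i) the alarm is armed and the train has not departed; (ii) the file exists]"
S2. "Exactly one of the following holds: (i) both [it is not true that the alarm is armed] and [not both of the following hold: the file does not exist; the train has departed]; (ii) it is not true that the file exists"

S1: Parsed as ¬((R ∧ ¬Q) ⊕ P)

¬Q = ¬F = T
R ∧ ¬Q = T ∧ T = T
(R ∧ ¬Q) ⊕ P = T ⊕ F = T
¬((R ∧ ¬Q) ⊕ P) = ¬T = F
Thus S1 is false.

S2: Formalization: (¬R ∧ (¬P ↑ Q)) ⊕ ¬P

¬R = ¬T = F
¬P = ¬F = T
¬P ↑ Q = T ↑ F = T
¬R ∧ (¬P ↑ Q) = F ∧ T = F
¬P = ¬F = T
(¬R ∧ (¬P ↑ Q)) ⊕ ¬P = F ⊕ T = T
So S2 is true.

True statements: 1 (S2).

1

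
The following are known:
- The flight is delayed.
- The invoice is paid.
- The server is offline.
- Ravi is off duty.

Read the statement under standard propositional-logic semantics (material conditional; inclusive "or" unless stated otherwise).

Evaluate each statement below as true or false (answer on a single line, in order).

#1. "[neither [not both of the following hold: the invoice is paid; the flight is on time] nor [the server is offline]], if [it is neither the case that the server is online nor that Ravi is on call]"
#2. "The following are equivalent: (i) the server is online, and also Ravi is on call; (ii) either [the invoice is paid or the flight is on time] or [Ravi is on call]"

Let R = "the server is online" (F), S = "Ravi is on call" (F), Q = "the invoice is paid" (T), P = "the flight is delayed" (T).

#1: Formalization: (R nor S) -> ((Q nand ~P) nor ~R)

R nor S = F nor F = T
~P = ~T = F
Q nand ~P = T nand F = T
~R = ~F = T
(Q nand ~P) nor ~R = T nor T = F
(R nor S) -> ((Q nand ~P) nor ~R) = T -> F = F
Thus #1 is false.

#2: Parsed as (R & S) <-> ((Q | ~P) | S)

R & S = F & F = F
~P = ~T = F
Q | ~P = T | F = T
(Q | ~P) | S = T | F = T
(R & S) <-> ((Q | ~P) | S) = F <-> T = F
Hence #2 is false.

#1 F, #2 F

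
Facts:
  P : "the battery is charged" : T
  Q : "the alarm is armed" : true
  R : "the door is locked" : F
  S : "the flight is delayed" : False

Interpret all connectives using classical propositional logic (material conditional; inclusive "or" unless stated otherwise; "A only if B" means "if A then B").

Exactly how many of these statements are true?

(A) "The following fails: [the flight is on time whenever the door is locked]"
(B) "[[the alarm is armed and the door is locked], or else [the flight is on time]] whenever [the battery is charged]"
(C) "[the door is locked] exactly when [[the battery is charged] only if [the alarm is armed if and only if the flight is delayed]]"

2

(A): In symbols: ¬(R → ¬S)

¬S = ¬F = T
R → ¬S = F → T = T
¬(R → ¬S) = ¬T = F
So (A) is false.

(B): This is P → ((Q ∧ R) ∨ ¬S).

Q ∧ R = T ∧ F = F
¬S = ¬F = T
(Q ∧ R) ∨ ¬S = F ∨ T = T
P → ((Q ∧ R) ∨ ¬S) = T → T = T
Thus (B) is true.

(C): Formalization: R ↔ (P → (Q ↔ S))

Q ↔ S = T ↔ F = F
P → (Q ↔ S) = T → F = F
R ↔ (P → (Q ↔ S)) = F ↔ F = T
Hence (C) is true.

2 of the 3 statements are true.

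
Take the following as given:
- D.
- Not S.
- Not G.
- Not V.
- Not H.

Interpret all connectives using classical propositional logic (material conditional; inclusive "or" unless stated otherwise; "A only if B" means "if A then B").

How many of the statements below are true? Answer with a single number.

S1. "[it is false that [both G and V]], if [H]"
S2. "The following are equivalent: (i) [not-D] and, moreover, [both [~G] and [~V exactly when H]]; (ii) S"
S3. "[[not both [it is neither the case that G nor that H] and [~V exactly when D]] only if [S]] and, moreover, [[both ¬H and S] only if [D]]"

S1: Formalization: H → ¬(G ∧ V)

G ∧ V = F ∧ F = F
¬(G ∧ V) = ¬F = T
H → ¬(G ∧ V) = F → T = T
Thus S1 is true.

S2: Parsed as (¬D ∧ (¬G ∧ (¬V ↔ H))) ↔ S

¬D = ¬T = F
¬G = ¬F = T
¬V = ¬F = T
¬V ↔ H = T ↔ F = F
¬G ∧ (¬V ↔ H) = T ∧ F = F
¬D ∧ (¬G ∧ (¬V ↔ H)) = F ∧ F = F
(¬D ∧ (¬G ∧ (¬V ↔ H))) ↔ S = F ↔ F = T
Thus S2 is true.

S3: Parsed as (((G ↓ H) ↑ (¬V ↔ D)) → S) ∧ ((¬H ∧ S) → D)

G ↓ H = F ↓ F = T
¬V = ¬F = T
¬V ↔ D = T ↔ T = T
(G ↓ H) ↑ (¬V ↔ D) = T ↑ T = F
((G ↓ H) ↑ (¬V ↔ D)) → S = F → F = T
¬H = ¬F = T
¬H ∧ S = T ∧ F = F
(¬H ∧ S) → D = F → T = T
(((G ↓ H) ↑ (¬V ↔ D)) → S) ∧ ((¬H ∧ S) → D) = T ∧ T = T
Thus S3 is true.

3 of the 3 statements are true (S1, S2, S3).

3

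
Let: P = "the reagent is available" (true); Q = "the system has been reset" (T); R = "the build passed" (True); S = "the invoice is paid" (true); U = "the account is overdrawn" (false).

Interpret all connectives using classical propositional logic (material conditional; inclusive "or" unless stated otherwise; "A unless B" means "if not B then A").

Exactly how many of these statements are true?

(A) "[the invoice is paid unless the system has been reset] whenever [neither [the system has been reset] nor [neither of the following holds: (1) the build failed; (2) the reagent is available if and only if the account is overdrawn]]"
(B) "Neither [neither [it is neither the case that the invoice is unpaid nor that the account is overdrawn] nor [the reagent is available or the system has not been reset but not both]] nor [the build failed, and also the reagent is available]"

(A): This is (Q nor (not R nor (P iff U))) -> (S or Q).

not R = not True = False
P iff U = True iff False = False
not R nor (P iff U) = False nor False = True
Q nor (not R nor (P iff U)) = True nor True = False
S or Q = True or True = True
(Q nor (not R nor (P iff U))) -> (S or Q) = False -> True = True
Hence (A) is true.

(B): Formalization: ((not S nor U) nor (P xor not Q)) nor (not R and P)

not S = not True = False
not S nor U = False nor False = True
not Q = not True = False
P xor not Q = True xor False = True
(not S nor U) nor (P xor not Q) = True nor True = False
not R = not True = False
not R and P = False and True = False
((not S nor U) nor (P xor not Q)) nor (not R and P) = False nor False = True
So (B) is true.

True statements: 2.

2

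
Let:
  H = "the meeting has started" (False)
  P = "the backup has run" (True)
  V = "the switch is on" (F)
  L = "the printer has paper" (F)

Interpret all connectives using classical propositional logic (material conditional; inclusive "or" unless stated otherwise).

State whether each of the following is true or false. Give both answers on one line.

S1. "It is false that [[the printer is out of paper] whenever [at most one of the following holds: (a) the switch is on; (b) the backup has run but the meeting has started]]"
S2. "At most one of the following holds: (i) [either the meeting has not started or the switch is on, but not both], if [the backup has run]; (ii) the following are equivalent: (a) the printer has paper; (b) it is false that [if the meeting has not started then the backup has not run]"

S1 false; S2 true

S1: Formalization: not ((V nand (P and H)) -> not L)

P and H = True and False = False
V nand (P and H) = False nand False = True
not L = not False = True
(V nand (P and H)) -> not L = True -> True = True
not ((V nand (P and H)) -> not L) = not True = False
So S1 is false.

S2: This is (P -> (not H xor V)) nand (L iff not (not H -> not P)).

not H = not False = True
not H xor V = True xor False = True
P -> (not H xor V) = True -> True = True
not H = not False = True
not P = not True = False
not H -> not P = True -> False = False
not (not H -> not P) = not False = True
L iff not (not H -> not P) = False iff True = False
(P -> (not H xor V)) nand (L iff not (not H -> not P)) = True nand False = True
Hence S2 is true.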